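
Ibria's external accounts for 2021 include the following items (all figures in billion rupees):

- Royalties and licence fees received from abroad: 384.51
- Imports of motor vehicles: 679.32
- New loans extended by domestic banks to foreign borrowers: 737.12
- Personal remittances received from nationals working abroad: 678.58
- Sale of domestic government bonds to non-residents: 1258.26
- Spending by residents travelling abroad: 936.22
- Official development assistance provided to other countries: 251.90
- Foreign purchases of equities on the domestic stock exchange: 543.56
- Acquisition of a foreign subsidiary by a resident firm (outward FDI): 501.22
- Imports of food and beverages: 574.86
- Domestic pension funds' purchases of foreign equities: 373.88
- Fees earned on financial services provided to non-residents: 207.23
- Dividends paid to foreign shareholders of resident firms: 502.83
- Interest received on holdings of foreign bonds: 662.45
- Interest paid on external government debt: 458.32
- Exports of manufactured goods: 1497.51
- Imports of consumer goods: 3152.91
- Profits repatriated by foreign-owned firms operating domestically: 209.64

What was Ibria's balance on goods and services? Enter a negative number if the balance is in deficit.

-3254.06

Goods: -574.86 + 1497.51 - 3152.91 - 679.32 = -2909.58
Services: 384.51 - 936.22 + 207.23 = -344.48
Trade balance = -2909.58 + (-344.48) = -3254.06
(Excluded from the trade balance — financial account: new loans extended by domestic banks to foreign borrowers 737.12, sale of domestic government bonds to non-residents 1258.26, foreign purchases of equities on the domestic stock exchange 543.56, acquisition of a foreign subsidiary by a resident firm (outward FDI) 501.22, domestic pension funds' purchases of foreign equities 373.88; secondary income: personal remittances received from nationals working abroad 678.58, official development assistance provided to other countries 251.90; primary income: dividends paid to foreign shareholders of resident firms 502.83, interest received on holdings of foreign bonds 662.45, interest paid on external government debt 458.32, profits repatriated by foreign-owned firms operating domestically 209.64.)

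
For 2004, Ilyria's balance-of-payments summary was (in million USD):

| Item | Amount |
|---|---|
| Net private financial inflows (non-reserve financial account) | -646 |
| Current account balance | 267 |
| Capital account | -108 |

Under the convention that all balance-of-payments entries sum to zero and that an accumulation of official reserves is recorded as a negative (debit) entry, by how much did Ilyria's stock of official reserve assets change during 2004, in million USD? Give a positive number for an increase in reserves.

-487

Official reserve transactions balance = -(267 + (-108) + (-646)) = 487
An accumulation of reserves is recorded as a debit (negative entry), so the change in the stock of reserves is the negative of that balance.
Change in official reserves = -(487) = -487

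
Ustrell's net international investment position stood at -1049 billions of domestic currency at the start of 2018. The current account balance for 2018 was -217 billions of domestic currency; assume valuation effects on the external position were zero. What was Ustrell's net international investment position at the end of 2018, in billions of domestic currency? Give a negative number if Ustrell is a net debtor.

With no valuation effects, change in NIIP = current account = -217
End-of-year NIIP = -1049 + (-217) = -1266

-1266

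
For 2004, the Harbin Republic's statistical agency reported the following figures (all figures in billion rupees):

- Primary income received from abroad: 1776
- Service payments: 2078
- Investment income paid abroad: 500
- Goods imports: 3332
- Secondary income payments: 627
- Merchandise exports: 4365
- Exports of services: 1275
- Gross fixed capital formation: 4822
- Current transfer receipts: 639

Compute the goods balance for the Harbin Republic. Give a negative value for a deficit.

Goods balance = 4365 - 3332 = 1033

1033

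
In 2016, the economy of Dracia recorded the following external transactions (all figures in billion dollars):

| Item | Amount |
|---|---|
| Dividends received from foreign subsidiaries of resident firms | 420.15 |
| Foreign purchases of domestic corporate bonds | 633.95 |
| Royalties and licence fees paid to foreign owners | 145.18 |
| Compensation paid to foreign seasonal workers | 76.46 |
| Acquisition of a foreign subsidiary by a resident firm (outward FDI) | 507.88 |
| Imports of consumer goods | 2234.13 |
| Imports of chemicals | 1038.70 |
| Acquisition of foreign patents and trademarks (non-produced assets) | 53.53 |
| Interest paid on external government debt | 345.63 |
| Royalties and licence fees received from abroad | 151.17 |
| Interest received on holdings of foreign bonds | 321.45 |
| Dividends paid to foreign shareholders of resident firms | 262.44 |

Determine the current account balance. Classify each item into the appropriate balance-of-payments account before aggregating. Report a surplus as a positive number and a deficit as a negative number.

Goods: -2234.13 - 1038.70 = -3272.83
Services: -145.18 + 151.17 = 5.99
Primary income: -262.44 + 420.15 + 321.45 - 76.46 - 345.63 = 57.07
Current account = (-3272.83) + 5.99 + 57.07 = -3209.77
(Excluded from the current account — financial account: foreign purchases of domestic corporate bonds 633.95, acquisition of a foreign subsidiary by a resident firm (outward FDI) 507.88; capital account: acquisition of foreign patents and trademarks (non-produced assets) 53.53.)

-3209.77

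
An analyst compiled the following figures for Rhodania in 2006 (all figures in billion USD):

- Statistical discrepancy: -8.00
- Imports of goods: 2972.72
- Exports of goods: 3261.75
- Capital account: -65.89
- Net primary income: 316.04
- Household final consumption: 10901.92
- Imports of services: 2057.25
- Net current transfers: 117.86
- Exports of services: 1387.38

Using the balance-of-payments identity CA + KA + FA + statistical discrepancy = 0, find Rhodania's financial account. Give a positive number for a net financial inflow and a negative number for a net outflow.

20.83

Goods balance = 3261.75 - 2972.72 = 289.03
Services balance = 1387.38 - 2057.25 = -669.87
Trade balance (goods + services) = 289.03 + (-669.87) = -380.84
Net primary income = 316.04
Net secondary income = 117.86
Current account = -380.84 + 316.04 + 117.86 = 53.06
Financial account = -(53.06 + (-65.89) + (-8.00)) = 20.83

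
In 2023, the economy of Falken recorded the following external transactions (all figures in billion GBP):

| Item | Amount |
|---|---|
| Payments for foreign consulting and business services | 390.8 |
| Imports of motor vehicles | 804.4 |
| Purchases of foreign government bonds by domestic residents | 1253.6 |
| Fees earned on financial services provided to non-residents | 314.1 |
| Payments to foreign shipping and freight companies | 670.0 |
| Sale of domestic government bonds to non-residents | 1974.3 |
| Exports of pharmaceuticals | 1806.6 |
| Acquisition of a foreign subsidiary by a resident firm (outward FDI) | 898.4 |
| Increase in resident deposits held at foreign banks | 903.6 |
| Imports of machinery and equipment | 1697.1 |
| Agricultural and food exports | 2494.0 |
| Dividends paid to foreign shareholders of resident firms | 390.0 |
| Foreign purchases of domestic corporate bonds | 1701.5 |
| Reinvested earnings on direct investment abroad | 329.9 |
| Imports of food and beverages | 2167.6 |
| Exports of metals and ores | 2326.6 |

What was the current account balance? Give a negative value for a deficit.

Goods: -2167.6 + 2326.6 - 1697.1 + 2494.0 + 1806.6 - 804.4 = 1958.1
Services: -390.8 + 314.1 - 670.0 = -746.7
Primary income: -390.0 + 329.9 = -60.1
Current account = 1958.1 + (-746.7) + (-60.1) = 1151.3
(Excluded from the current account — financial account: purchases of foreign government bonds by domestic residents 1253.6, sale of domestic government bonds to non-residents 1974.3, acquisition of a foreign subsidiary by a resident firm (outward FDI) 898.4, increase in resident deposits held at foreign banks 903.6, foreign purchases of domestic corporate bonds 1701.5.)

1151.3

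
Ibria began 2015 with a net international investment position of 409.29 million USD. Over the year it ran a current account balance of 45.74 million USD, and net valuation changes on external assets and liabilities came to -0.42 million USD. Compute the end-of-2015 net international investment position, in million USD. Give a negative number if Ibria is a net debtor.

454.61

Change in NIIP = current account + net valuation change = 45.74 + (-0.42) = 45.32
End-of-year NIIP = 409.29 + 45.32 = 454.61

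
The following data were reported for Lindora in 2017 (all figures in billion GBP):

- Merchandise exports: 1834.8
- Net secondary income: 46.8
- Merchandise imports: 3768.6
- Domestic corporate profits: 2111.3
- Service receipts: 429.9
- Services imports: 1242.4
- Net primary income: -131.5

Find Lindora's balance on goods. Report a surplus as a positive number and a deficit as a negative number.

-1933.8

Goods balance = 1834.8 - 3768.6 = -1933.8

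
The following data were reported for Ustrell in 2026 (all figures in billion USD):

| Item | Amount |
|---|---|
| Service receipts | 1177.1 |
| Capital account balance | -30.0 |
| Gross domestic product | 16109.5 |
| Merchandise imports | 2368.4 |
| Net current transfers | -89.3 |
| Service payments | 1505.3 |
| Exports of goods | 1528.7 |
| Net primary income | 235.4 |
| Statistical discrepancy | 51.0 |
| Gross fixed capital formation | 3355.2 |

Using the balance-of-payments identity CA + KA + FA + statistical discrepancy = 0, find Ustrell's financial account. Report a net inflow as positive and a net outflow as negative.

Goods balance = 1528.7 - 2368.4 = -839.7
Services balance = 1177.1 - 1505.3 = -328.2
Trade balance (goods + services) = -839.7 + (-328.2) = -1167.9
Net primary income = 235.4
Net secondary income = -89.3
Current account = -1167.9 + 235.4 + (-89.3) = -1021.8
Financial account = -(-1021.8 + (-30.0) + 51.0) = 1000.8

1000.8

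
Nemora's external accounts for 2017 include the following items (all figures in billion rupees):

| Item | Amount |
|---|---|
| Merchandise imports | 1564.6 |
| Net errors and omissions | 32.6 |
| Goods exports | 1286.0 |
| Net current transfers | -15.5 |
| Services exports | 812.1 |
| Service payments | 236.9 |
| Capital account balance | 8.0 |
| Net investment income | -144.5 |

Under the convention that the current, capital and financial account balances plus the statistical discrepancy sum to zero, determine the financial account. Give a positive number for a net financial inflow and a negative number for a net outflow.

-177.2

Goods balance = 1286.0 - 1564.6 = -278.6
Services balance = 812.1 - 236.9 = 575.2
Trade balance (goods + services) = -278.6 + 575.2 = 296.6
Net primary income = -144.5
Net secondary income = -15.5
Current account = 296.6 + (-144.5) + (-15.5) = 136.6
Financial account = -(136.6 + 8.0 + 32.6) = -177.2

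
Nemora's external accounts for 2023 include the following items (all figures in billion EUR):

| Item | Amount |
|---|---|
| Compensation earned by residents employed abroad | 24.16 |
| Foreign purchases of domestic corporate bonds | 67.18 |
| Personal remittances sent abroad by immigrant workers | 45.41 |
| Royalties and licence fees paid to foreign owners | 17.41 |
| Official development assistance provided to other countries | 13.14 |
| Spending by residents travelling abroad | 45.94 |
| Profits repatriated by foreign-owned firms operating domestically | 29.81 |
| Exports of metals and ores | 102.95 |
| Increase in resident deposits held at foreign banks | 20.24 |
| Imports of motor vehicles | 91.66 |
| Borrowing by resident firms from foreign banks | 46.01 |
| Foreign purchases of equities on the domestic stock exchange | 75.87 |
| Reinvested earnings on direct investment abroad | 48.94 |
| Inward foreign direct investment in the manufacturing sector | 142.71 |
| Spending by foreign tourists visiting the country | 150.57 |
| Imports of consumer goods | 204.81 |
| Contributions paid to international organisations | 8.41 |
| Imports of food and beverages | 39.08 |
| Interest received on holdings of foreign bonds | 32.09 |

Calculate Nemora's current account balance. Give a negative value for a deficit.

Goods: -39.08 + 102.95 - 204.81 - 91.66 = -232.60
Services: -45.94 - 17.41 + 150.57 = 87.22
Primary income: 24.16 + 32.09 - 29.81 + 48.94 = 75.38
Secondary income: -45.41 - 13.14 - 8.41 = -66.96
Current account = (-232.60) + 87.22 + 75.38 + (-66.96) = -136.96
(Excluded from the current account — financial account: foreign purchases of domestic corporate bonds 67.18, increase in resident deposits held at foreign banks 20.24, borrowing by resident firms from foreign banks 46.01, foreign purchases of equities on the domestic stock exchange 75.87, inward foreign direct investment in the manufacturing sector 142.71.)

-136.96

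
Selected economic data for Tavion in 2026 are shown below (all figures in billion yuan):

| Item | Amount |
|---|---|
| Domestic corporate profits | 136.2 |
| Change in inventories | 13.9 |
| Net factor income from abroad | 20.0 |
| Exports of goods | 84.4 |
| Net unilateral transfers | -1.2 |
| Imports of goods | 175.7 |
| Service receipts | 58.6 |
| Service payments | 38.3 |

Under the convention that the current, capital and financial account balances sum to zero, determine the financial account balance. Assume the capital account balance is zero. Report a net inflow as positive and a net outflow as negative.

Goods balance = 84.4 - 175.7 = -91.3
Services balance = 58.6 - 38.3 = 20.3
Trade balance (goods + services) = -91.3 + 20.3 = -71.0
Net primary income = 20.0
Net secondary income = -1.2
Current account = -71.0 + 20.0 + (-1.2) = -52.2
Financial account = -(-52.2) = 52.2

52.2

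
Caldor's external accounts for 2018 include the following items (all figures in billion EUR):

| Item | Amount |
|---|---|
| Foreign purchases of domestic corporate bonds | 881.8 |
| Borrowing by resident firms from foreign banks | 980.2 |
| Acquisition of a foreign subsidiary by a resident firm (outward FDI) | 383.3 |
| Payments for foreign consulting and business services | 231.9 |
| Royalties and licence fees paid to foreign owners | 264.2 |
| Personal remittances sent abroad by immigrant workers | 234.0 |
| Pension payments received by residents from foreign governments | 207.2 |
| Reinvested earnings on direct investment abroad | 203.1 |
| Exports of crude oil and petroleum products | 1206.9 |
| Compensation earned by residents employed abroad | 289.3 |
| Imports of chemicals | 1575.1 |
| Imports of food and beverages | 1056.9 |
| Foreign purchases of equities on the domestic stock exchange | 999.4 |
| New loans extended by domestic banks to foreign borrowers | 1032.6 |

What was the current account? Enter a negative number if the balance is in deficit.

Goods: 1206.9 - 1056.9 - 1575.1 = -1425.1
Services: -231.9 - 264.2 = -496.1
Primary income: 203.1 + 289.3 = 492.4
Secondary income: 207.2 - 234.0 = -26.8
Current account = (-1425.1) + (-496.1) + 492.4 + (-26.8) = -1455.6
(Excluded from the current account — financial account: foreign purchases of domestic corporate bonds 881.8, borrowing by resident firms from foreign banks 980.2, acquisition of a foreign subsidiary by a resident firm (outward FDI) 383.3, foreign purchases of equities on the domestic stock exchange 999.4, new loans extended by domestic banks to foreign borrowers 1032.6.)

-1455.6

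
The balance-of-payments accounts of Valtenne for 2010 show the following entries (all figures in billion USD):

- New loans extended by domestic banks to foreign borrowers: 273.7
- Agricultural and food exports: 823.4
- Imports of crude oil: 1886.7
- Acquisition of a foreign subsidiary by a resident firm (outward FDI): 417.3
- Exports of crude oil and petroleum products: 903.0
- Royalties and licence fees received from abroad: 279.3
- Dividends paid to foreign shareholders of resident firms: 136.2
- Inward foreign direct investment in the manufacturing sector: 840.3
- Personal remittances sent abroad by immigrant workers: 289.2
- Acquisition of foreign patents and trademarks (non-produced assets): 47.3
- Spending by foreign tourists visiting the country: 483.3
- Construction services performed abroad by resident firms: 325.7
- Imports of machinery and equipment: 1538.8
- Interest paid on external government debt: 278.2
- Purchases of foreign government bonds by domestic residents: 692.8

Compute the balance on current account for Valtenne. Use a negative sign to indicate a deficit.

-1314.4

Goods: 823.4 - 1886.7 + 903.0 - 1538.8 = -1699.1
Services: 483.3 + 279.3 + 325.7 = 1088.3
Primary income: -136.2 - 278.2 = -414.4
Secondary income: -289.2
Current account = (-1699.1) + 1088.3 + (-414.4) + (-289.2) = -1314.4
(Excluded from the current account — financial account: new loans extended by domestic banks to foreign borrowers 273.7, acquisition of a foreign subsidiary by a resident firm (outward FDI) 417.3, inward foreign direct investment in the manufacturing sector 840.3, purchases of foreign government bonds by domestic residents 692.8; capital account: acquisition of foreign patents and trademarks (non-produced assets) 47.3.)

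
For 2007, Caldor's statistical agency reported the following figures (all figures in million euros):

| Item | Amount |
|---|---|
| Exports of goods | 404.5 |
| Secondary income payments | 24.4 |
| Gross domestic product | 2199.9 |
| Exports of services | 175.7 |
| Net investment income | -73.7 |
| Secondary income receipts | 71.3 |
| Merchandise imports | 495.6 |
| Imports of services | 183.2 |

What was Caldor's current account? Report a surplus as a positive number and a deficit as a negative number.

-125.4

Goods balance = 404.5 - 495.6 = -91.1
Services balance = 175.7 - 183.2 = -7.5
Trade balance (goods + services) = -91.1 + (-7.5) = -98.6
Net primary income = -73.7
Net secondary income = 71.3 - 24.4 = 46.9
Current account = -98.6 + (-73.7) + 46.9 = -125.4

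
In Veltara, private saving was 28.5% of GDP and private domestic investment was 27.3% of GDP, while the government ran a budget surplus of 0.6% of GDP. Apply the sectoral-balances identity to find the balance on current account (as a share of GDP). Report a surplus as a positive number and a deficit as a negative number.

1.8

By the sectoral-balances identity, CA = (S_private - I) + (T - G).
Private balance = 28.5 - 27.3 = 1.2
Government balance (T - G) = 0.6
CA = 1.2 + 0.6 = 1.8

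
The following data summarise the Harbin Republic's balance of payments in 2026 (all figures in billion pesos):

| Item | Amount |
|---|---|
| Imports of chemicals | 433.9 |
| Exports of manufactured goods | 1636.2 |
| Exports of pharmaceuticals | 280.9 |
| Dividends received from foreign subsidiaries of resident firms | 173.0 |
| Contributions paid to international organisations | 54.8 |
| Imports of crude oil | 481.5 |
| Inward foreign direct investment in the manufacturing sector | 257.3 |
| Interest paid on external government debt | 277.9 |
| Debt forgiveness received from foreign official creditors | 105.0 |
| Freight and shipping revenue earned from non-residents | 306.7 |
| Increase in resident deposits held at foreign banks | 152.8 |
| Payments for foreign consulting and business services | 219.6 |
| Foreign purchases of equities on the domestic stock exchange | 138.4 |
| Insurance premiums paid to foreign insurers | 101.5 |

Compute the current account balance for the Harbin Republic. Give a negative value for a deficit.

Goods: -481.5 - 433.9 + 1636.2 + 280.9 = 1001.7
Services: 306.7 - 101.5 - 219.6 = -14.4
Primary income: 173.0 - 277.9 = -104.9
Secondary income: -54.8
Current account = 1001.7 + (-14.4) + (-104.9) + (-54.8) = 827.6
(Excluded from the current account — financial account: inward foreign direct investment in the manufacturing sector 257.3, increase in resident deposits held at foreign banks 152.8, foreign purchases of equities on the domestic stock exchange 138.4; capital account: debt forgiveness received from foreign official creditors 105.0.)

827.6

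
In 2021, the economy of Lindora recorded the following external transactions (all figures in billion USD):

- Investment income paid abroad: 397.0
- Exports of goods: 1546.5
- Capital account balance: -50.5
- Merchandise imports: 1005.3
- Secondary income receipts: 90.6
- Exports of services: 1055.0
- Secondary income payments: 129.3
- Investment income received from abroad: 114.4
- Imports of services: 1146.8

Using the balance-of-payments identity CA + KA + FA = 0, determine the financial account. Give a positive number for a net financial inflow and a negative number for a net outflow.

Goods balance = 1546.5 - 1005.3 = 541.2
Services balance = 1055.0 - 1146.8 = -91.8
Trade balance (goods + services) = 541.2 + (-91.8) = 449.4
Net primary income = 114.4 - 397.0 = -282.6
Net secondary income = 90.6 - 129.3 = -38.7
Current account = 449.4 + (-282.6) + (-38.7) = 128.1
Financial account = -(128.1 + (-50.5)) = -77.6

-77.6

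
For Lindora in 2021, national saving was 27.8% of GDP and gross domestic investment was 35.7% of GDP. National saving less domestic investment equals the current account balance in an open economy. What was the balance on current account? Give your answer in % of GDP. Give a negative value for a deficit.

-7.9

CA = S - I = 27.8 - 35.7 = -7.9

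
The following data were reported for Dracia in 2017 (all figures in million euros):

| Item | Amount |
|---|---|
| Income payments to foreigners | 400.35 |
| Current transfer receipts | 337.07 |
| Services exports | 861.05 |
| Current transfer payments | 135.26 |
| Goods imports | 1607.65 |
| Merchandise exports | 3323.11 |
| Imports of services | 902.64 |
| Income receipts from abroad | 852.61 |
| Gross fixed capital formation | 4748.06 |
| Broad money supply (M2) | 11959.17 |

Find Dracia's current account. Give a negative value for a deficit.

Goods balance = 3323.11 - 1607.65 = 1715.46
Services balance = 861.05 - 902.64 = -41.59
Trade balance (goods + services) = 1715.46 + (-41.59) = 1673.87
Net primary income = 852.61 - 400.35 = 452.26
Net secondary income = 337.07 - 135.26 = 201.81
Current account = 1673.87 + 452.26 + 201.81 = 2327.94

2327.94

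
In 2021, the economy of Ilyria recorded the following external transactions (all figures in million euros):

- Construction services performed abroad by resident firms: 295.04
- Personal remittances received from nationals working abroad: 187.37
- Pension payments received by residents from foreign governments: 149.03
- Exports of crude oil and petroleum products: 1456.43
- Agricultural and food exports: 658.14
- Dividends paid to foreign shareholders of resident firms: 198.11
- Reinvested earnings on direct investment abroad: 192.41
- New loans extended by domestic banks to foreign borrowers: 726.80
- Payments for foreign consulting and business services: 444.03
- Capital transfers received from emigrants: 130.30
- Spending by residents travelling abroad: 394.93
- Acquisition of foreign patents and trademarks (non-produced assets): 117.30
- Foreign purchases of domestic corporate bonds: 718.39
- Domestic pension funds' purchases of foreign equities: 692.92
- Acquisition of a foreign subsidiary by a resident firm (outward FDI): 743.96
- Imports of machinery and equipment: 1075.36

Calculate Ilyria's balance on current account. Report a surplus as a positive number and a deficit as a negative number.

Goods: 658.14 - 1075.36 + 1456.43 = 1039.21
Services: -394.93 + 295.04 - 444.03 = -543.92
Primary income: -198.11 + 192.41 = -5.70
Secondary income: 187.37 + 149.03 = 336.40
Current account = 1039.21 + (-543.92) + (-5.70) + 336.40 = 825.99
(Excluded from the current account — financial account: new loans extended by domestic banks to foreign borrowers 726.80, foreign purchases of domestic corporate bonds 718.39, domestic pension funds' purchases of foreign equities 692.92, acquisition of a foreign subsidiary by a resident firm (outward FDI) 743.96; capital account: capital transfers received from emigrants 130.30, acquisition of foreign patents and trademarks (non-produced assets) 117.30.)

825.99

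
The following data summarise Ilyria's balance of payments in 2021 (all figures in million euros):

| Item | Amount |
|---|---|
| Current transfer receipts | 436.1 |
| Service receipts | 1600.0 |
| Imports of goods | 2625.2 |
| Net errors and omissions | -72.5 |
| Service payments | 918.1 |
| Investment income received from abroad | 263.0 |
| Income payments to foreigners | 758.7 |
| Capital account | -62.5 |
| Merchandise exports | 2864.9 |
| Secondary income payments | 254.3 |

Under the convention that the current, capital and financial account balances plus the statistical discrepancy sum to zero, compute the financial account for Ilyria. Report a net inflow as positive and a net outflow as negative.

-472.7

Goods balance = 2864.9 - 2625.2 = 239.7
Services balance = 1600.0 - 918.1 = 681.9
Trade balance (goods + services) = 239.7 + 681.9 = 921.6
Net primary income = 263.0 - 758.7 = -495.7
Net secondary income = 436.1 - 254.3 = 181.8
Current account = 921.6 + (-495.7) + 181.8 = 607.7
Financial account = -(607.7 + (-62.5) + (-72.5)) = -472.7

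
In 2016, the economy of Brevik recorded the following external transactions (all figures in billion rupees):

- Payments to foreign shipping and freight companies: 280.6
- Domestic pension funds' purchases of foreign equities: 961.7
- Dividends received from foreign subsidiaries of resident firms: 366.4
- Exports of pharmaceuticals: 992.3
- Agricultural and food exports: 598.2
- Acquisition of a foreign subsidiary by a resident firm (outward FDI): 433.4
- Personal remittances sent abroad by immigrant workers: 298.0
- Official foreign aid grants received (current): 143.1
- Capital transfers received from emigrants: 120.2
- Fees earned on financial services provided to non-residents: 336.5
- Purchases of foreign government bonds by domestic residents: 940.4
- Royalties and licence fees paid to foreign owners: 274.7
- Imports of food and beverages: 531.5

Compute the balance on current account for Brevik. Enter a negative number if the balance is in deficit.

Goods: 598.2 + 992.3 - 531.5 = 1059.0
Services: -274.7 - 280.6 + 336.5 = -218.8
Primary income: 366.4
Secondary income: 143.1 - 298.0 = -154.9
Current account = 1059.0 + (-218.8) + 366.4 + (-154.9) = 1051.7
(Excluded from the current account — financial account: domestic pension funds' purchases of foreign equities 961.7, acquisition of a foreign subsidiary by a resident firm (outward FDI) 433.4, purchases of foreign government bonds by domestic residents 940.4; capital account: capital transfers received from emigrants 120.2.)

1051.7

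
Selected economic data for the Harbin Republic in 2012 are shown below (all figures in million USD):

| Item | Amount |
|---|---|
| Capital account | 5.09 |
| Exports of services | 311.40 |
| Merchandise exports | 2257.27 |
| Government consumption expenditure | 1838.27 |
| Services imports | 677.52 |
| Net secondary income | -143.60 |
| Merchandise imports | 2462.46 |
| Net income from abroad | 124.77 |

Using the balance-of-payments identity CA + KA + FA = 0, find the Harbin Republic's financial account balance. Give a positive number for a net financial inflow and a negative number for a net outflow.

585.05

Goods balance = 2257.27 - 2462.46 = -205.19
Services balance = 311.40 - 677.52 = -366.12
Trade balance (goods + services) = -205.19 + (-366.12) = -571.31
Net primary income = 124.77
Net secondary income = -143.60
Current account = -571.31 + 124.77 + (-143.60) = -590.14
Financial account = -(-590.14 + 5.09) = 585.05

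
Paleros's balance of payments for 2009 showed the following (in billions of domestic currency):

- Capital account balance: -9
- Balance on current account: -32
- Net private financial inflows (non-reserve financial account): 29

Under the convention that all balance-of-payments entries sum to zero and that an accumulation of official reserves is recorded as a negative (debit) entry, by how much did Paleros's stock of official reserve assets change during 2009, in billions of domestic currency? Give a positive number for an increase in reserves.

Official reserve transactions balance = -((-32) + (-9) + 29) = 12
An accumulation of reserves is recorded as a debit (negative entry), so the change in the stock of reserves is the negative of that balance.
Change in official reserves = -(12) = -12

-12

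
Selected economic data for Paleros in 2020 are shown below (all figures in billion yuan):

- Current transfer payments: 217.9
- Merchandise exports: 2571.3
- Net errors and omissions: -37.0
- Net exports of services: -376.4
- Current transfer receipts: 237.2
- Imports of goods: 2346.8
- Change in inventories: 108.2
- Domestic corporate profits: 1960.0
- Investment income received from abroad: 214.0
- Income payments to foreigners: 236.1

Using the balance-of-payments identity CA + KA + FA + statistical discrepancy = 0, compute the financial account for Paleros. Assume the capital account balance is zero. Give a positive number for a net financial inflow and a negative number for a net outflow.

191.7

Goods balance = 2571.3 - 2346.8 = 224.5
Services balance = -376.4
Trade balance (goods + services) = 224.5 + (-376.4) = -151.9
Net primary income = 214.0 - 236.1 = -22.1
Net secondary income = 237.2 - 217.9 = 19.3
Current account = -151.9 + (-22.1) + 19.3 = -154.7
Financial account = -(-154.7 + (-37.0)) = 191.7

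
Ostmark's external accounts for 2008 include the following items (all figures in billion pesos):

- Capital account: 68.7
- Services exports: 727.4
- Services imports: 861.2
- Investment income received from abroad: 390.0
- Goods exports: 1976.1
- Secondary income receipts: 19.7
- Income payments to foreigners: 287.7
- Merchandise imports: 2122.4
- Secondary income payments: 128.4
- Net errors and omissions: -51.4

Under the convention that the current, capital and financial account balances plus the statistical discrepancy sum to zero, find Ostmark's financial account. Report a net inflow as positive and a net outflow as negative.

269.2

Goods balance = 1976.1 - 2122.4 = -146.3
Services balance = 727.4 - 861.2 = -133.8
Trade balance (goods + services) = -146.3 + (-133.8) = -280.1
Net primary income = 390.0 - 287.7 = 102.3
Net secondary income = 19.7 - 128.4 = -108.7
Current account = -280.1 + 102.3 + (-108.7) = -286.5
Financial account = -(-286.5 + 68.7 + (-51.4)) = 269.2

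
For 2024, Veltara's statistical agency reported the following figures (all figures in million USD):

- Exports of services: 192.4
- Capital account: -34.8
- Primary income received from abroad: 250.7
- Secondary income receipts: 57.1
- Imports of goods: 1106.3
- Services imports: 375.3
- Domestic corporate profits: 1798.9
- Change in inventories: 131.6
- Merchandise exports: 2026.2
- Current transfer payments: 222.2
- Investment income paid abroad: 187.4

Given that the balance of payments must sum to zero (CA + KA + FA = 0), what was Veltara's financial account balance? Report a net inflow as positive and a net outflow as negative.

-600.4

Goods balance = 2026.2 - 1106.3 = 919.9
Services balance = 192.4 - 375.3 = -182.9
Trade balance (goods + services) = 919.9 + (-182.9) = 737.0
Net primary income = 250.7 - 187.4 = 63.3
Net secondary income = 57.1 - 222.2 = -165.1
Current account = 737.0 + 63.3 + (-165.1) = 635.2
Financial account = -(635.2 + (-34.8)) = -600.4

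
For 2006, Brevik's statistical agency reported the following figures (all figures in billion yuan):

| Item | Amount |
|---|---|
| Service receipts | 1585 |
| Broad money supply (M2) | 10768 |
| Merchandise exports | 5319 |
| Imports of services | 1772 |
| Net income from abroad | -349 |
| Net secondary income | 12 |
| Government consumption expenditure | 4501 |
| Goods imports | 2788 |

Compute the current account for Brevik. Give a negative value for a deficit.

Goods balance = 5319 - 2788 = 2531
Services balance = 1585 - 1772 = -187
Trade balance (goods + services) = 2531 + (-187) = 2344
Net primary income = -349
Net secondary income = 12
Current account = 2344 + (-349) + 12 = 2007

2007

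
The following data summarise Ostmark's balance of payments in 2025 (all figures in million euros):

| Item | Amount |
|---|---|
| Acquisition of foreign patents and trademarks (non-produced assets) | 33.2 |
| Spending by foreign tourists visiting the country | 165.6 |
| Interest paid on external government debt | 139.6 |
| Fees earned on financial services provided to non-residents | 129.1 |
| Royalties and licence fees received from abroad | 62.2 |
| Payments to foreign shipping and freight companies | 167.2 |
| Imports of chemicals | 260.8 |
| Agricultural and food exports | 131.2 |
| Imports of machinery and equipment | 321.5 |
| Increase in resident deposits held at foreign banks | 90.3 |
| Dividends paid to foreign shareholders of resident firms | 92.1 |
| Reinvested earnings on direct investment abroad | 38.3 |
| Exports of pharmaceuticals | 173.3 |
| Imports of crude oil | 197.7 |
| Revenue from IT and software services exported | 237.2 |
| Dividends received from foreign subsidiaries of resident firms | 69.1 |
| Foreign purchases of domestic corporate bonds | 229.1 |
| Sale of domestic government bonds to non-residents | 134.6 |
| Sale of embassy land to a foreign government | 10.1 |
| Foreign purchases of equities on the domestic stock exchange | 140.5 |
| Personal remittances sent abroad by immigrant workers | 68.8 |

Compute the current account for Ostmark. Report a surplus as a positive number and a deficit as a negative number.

Goods: -321.5 + 131.2 - 197.7 - 260.8 + 173.3 = -475.5
Services: 237.2 + 62.2 + 165.6 - 167.2 + 129.1 = 426.9
Primary income: -92.1 + 38.3 - 139.6 + 69.1 = -124.3
Secondary income: -68.8
Current account = (-475.5) + 426.9 + (-124.3) + (-68.8) = -241.7
(Excluded from the current account — capital account: acquisition of foreign patents and trademarks (non-produced assets) 33.2, sale of embassy land to a foreign government 10.1; financial account: increase in resident deposits held at foreign banks 90.3, foreign purchases of domestic corporate bonds 229.1, sale of domestic government bonds to non-residents 134.6, foreign purchases of equities on the domestic stock exchange 140.5.)

-241.7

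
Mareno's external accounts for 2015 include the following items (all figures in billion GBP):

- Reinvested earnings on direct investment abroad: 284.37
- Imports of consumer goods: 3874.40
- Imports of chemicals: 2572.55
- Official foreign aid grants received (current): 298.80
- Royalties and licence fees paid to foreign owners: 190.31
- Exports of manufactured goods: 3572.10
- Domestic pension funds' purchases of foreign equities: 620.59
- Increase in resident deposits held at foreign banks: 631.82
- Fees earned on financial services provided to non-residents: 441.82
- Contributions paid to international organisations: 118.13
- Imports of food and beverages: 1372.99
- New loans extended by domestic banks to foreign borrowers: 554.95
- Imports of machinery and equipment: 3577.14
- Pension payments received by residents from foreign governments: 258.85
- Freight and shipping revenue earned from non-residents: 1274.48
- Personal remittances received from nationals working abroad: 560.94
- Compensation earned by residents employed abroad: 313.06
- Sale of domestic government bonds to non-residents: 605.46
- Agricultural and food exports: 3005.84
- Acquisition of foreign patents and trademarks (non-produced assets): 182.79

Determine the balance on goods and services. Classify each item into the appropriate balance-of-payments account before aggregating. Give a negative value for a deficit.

Goods: -2572.55 + 3005.84 - 3874.40 - 1372.99 + 3572.10 - 3577.14 = -4819.14
Services: 441.82 + 1274.48 - 190.31 = 1525.99
Trade balance = -4819.14 + 1525.99 = -3293.15
(Excluded from the trade balance — primary income: reinvested earnings on direct investment abroad 284.37, compensation earned by residents employed abroad 313.06; secondary income: official foreign aid grants received (current) 298.80, contributions paid to international organisations 118.13, pension payments received by residents from foreign governments 258.85, personal remittances received from nationals working abroad 560.94; financial account: domestic pension funds' purchases of foreign equities 620.59, increase in resident deposits held at foreign banks 631.82, new loans extended by domestic banks to foreign borrowers 554.95, sale of domestic government bonds to non-residents 605.46; capital account: acquisition of foreign patents and trademarks (non-produced assets) 182.79.)

-3293.15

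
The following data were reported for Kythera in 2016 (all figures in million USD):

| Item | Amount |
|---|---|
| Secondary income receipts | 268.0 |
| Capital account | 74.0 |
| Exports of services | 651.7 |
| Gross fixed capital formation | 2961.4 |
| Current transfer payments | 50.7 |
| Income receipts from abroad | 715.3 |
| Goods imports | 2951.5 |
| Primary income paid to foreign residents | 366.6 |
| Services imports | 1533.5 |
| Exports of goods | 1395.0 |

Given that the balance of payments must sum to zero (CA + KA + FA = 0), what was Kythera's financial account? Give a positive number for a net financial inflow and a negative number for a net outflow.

Goods balance = 1395.0 - 2951.5 = -1556.5
Services balance = 651.7 - 1533.5 = -881.8
Trade balance (goods + services) = -1556.5 + (-881.8) = -2438.3
Net primary income = 715.3 - 366.6 = 348.7
Net secondary income = 268.0 - 50.7 = 217.3
Current account = -2438.3 + 348.7 + 217.3 = -1872.3
Financial account = -(-1872.3 + 74.0) = 1798.3

1798.3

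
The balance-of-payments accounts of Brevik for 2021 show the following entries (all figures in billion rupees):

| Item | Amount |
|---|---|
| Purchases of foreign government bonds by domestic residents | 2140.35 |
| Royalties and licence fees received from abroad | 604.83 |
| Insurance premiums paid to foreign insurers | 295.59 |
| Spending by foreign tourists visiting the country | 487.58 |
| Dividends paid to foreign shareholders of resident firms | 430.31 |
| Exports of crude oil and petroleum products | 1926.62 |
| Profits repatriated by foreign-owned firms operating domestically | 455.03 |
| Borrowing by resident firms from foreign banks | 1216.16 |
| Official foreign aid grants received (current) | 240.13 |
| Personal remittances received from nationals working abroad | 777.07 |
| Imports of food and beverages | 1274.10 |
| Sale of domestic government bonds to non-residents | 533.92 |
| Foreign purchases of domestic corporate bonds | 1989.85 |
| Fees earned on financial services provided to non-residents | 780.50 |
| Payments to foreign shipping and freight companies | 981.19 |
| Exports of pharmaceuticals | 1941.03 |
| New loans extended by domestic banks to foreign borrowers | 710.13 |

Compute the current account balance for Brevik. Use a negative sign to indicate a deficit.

Goods: -1274.10 + 1926.62 + 1941.03 = 2593.55
Services: -295.59 + 604.83 - 981.19 + 780.50 + 487.58 = 596.13
Primary income: -430.31 - 455.03 = -885.34
Secondary income: 240.13 + 777.07 = 1017.20
Current account = 2593.55 + 596.13 + (-885.34) + 1017.20 = 3321.54
(Excluded from the current account — financial account: purchases of foreign government bonds by domestic residents 2140.35, borrowing by resident firms from foreign banks 1216.16, sale of domestic government bonds to non-residents 533.92, foreign purchases of domestic corporate bonds 1989.85, new loans extended by domestic banks to foreign borrowers 710.13.)

3321.54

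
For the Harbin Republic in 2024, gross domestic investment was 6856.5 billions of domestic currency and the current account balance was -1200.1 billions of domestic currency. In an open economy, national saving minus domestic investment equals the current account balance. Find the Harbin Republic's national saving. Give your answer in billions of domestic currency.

S - I = CA (net lending to the rest of the world).
S = I + CA = 6856.5 + (-1200.1) = 5656.4

5656.4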